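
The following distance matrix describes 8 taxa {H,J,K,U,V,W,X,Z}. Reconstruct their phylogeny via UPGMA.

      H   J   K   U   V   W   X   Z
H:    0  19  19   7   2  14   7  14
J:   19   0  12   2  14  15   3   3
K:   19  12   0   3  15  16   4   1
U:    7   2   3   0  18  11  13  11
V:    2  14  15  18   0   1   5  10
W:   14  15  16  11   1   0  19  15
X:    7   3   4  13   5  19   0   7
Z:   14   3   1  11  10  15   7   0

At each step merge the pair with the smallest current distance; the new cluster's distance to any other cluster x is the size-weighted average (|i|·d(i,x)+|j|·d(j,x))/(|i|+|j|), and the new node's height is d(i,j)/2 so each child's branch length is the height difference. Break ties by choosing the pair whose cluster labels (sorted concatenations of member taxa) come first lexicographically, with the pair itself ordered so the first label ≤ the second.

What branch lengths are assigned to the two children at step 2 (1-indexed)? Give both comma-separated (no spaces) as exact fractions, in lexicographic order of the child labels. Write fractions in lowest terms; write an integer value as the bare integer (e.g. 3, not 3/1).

1. join K+Z (d=1) ⇒ KZ; edges |K|=1/2, |Z|=1/2
  updated: d(H,KZ)=33/2, d(J,KZ)=15/2, d(KZ,U)=7, d(KZ,V)=25/2, d(KZ,W)=31/2, d(KZ,X)=11/2
2. join V+W (d=1) ⇒ VW; edges |V|=1/2, |W|=1/2
  updated: d(H,VW)=8, d(J,VW)=29/2, d(KZ,VW)=14, d(U,VW)=29/2, d(VW,X)=12
3. join J+U (d=2) ⇒ JU; edges |J|=1, |U|=1
  updated: d(H,JU)=13, d(JU,KZ)=29/4, d(JU,VW)=29/2, d(JU,X)=8
4. join KZ+X (d=11/2) ⇒ KXZ; edges |KZ|=9/4, |X|=11/4
  updated: d(H,KXZ)=40/3, d(JU,KXZ)=15/2, d(KXZ,VW)=40/3
5. join JU+KXZ (d=15/2) ⇒ JKUXZ; edges |JU|=11/4, |KXZ|=1
  updated: d(H,JKUXZ)=66/5, d(JKUXZ,VW)=69/5
6. join H+VW (d=8) ⇒ HVW; edges |H|=4, |VW|=7/2
  updated: d(HVW,JKUXZ)=68/5
7. join HVW+JKUXZ (d=68/5) ⇒ HJKUVWXZ; edges |HVW|=14/5, |JKUXZ|=61/20
final tree: ((H:4,(V:1/2,W:1/2):7/2):14/5,((J:1,U:1):11/4,((K:1/2,Z:1/2):9/4,X:11/4):1):61/20)
total length: 261/10

1/2,1/2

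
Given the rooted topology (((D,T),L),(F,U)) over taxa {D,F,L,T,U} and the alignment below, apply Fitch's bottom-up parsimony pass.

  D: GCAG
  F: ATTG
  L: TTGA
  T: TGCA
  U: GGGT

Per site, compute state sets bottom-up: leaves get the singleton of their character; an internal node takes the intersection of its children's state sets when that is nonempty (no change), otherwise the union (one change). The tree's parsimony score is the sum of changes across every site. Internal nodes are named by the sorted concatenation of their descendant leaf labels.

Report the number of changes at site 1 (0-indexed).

DT@0: {G} ∪ {T} = {G,T} (union, +1)
DLT@0: {G,T} ∩ {T} = {T} (intersection, +0)
FU@0: {A} ∪ {G} = {A,G} (union, +1)
DFLTU@0: {T} ∪ {A,G} = {A,G,T} (union, +1)
DT@1: {C} ∪ {G} = {C,G} (union, +1)
DLT@1: {C,G} ∪ {T} = {C,G,T} (union, +1)
FU@1: {T} ∪ {G} = {G,T} (union, +1)
DFLTU@1: {C,G,T} ∩ {G,T} = {G,T} (intersection, +0)
DT@2: {A} ∪ {C} = {A,C} (union, +1)
DLT@2: {A,C} ∪ {G} = {A,C,G} (union, +1)
FU@2: {T} ∪ {G} = {G,T} (union, +1)
DFLTU@2: {A,C,G} ∩ {G,T} = {G} (intersection, +0)
DT@3: {G} ∪ {A} = {A,G} (union, +1)
DLT@3: {A,G} ∩ {A} = {A} (intersection, +0)
FU@3: {G} ∪ {T} = {G,T} (union, +1)
DFLTU@3: {A} ∪ {G,T} = {A,G,T} (union, +1)
per-site changes: [3, 3, 3, 3]; total = 12

3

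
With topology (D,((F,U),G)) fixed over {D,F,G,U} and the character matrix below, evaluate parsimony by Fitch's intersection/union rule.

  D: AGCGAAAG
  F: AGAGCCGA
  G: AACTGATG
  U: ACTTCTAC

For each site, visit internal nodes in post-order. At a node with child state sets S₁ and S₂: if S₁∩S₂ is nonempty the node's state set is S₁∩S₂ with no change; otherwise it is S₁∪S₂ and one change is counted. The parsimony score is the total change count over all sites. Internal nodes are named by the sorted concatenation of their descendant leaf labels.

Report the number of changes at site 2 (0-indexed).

2

FU@0: {A} ∩ {A} = {A} (intersection, +0)
FGU@0: {A} ∩ {A} = {A} (intersection, +0)
DFGU@0: {A} ∩ {A} = {A} (intersection, +0)
FU@1: {G} ∪ {C} = {C,G} (union, +1)
FGU@1: {C,G} ∪ {A} = {A,C,G} (union, +1)
DFGU@1: {G} ∩ {A,C,G} = {G} (intersection, +0)
FU@2: {A} ∪ {T} = {A,T} (union, +1)
FGU@2: {A,T} ∪ {C} = {A,C,T} (union, +1)
DFGU@2: {C} ∩ {A,C,T} = {C} (intersection, +0)
FU@3: {G} ∪ {T} = {G,T} (union, +1)
FGU@3: {G,T} ∩ {T} = {T} (intersection, +0)
DFGU@3: {G} ∪ {T} = {G,T} (union, +1)
FU@4: {C} ∩ {C} = {C} (intersection, +0)
FGU@4: {C} ∪ {G} = {C,G} (union, +1)
DFGU@4: {A} ∪ {C,G} = {A,C,G} (union, +1)
FU@5: {C} ∪ {T} = {C,T} (union, +1)
FGU@5: {C,T} ∪ {A} = {A,C,T} (union, +1)
DFGU@5: {A} ∩ {A,C,T} = {A} (intersection, +0)
FU@6: {G} ∪ {A} = {A,G} (union, +1)
FGU@6: {A,G} ∪ {T} = {A,G,T} (union, +1)
DFGU@6: {A} ∩ {A,G,T} = {A} (intersection, +0)
FU@7: {A} ∪ {C} = {A,C} (union, +1)
FGU@7: {A,C} ∪ {G} = {A,C,G} (union, +1)
DFGU@7: {G} ∩ {A,C,G} = {G} (intersection, +0)
per-site changes: [0, 2, 2, 2, 2, 2, 2, 2]; total = 14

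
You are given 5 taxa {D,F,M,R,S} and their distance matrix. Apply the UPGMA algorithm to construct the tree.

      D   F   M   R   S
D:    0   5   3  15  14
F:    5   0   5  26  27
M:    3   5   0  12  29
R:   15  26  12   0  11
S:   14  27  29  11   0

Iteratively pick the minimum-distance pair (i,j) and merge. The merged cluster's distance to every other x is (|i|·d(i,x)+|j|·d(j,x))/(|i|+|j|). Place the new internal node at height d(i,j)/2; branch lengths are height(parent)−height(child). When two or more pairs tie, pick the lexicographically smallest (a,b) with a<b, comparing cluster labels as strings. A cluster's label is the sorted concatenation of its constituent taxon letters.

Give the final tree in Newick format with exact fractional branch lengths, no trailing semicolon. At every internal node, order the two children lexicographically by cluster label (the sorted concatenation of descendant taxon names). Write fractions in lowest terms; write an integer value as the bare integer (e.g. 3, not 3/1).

(((D:3/2,M:3/2):1,F:5/2):31/4,(R:11/2,S:11/2):19/4)

step 1: merge (D,M) at d=3; branch lengths D→3/2, M→3/2; new cluster DM
  updated: d(DM,F)=5, d(DM,R)=27/2, d(DM,S)=43/2
step 2: merge (DM,F) at d=5; branch lengths DM→1, F→5/2; new cluster DFM
  updated: d(DFM,R)=53/3, d(DFM,S)=70/3
step 3: merge (R,S) at d=11; branch lengths R→11/2, S→11/2; new cluster RS
  updated: d(DFM,RS)=41/2
step 4: merge (DFM,RS) at d=41/2; branch lengths DFM→31/4, RS→19/4; new cluster DFMRS
final tree: (((D:3/2,M:3/2):1,F:5/2):31/4,(R:11/2,S:11/2):19/4)
total length: 30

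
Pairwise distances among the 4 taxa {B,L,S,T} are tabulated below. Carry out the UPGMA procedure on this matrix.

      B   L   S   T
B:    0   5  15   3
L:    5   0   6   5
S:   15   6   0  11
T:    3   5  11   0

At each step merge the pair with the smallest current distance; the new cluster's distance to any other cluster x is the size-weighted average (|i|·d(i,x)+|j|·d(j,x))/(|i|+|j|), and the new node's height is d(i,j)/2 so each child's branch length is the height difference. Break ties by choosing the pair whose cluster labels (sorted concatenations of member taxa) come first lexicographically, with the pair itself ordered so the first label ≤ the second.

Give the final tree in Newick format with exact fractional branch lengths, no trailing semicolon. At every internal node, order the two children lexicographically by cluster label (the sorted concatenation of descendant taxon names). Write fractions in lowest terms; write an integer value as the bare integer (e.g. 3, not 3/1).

(((B:3/2,T:3/2):1,L:5/2):17/6,S:16/3)

1. join B+T (d=3) ⇒ BT; edges |B|=3/2, |T|=3/2
  updated: d(BT,L)=5, d(BT,S)=13
2. join BT+L (d=5) ⇒ BLT; edges |BT|=1, |L|=5/2
  updated: d(BLT,S)=32/3
3. join BLT+S (d=32/3) ⇒ BLST; edges |BLT|=17/6, |S|=16/3
final tree: (((B:3/2,T:3/2):1,L:5/2):17/6,S:16/3)
total length: 44/3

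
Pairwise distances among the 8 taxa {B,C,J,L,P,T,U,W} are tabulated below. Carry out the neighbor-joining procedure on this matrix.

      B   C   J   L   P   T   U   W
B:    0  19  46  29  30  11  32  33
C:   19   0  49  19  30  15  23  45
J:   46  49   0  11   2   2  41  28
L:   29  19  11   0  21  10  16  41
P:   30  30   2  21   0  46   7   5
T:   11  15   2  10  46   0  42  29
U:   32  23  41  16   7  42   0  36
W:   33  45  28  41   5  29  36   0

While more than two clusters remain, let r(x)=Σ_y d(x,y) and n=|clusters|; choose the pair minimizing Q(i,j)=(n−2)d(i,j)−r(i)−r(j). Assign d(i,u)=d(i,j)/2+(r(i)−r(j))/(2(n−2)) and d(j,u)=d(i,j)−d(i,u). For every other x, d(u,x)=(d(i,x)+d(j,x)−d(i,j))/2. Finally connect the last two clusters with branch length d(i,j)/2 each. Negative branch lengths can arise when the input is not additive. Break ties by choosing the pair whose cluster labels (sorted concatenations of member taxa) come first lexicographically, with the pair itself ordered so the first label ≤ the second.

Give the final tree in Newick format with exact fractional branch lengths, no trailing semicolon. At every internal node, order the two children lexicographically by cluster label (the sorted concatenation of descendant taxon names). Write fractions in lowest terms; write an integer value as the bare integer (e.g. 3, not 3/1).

1. join P+W (d=5, Q=-328) ⇒ PW; edges |P|=-23/6, |W|=53/6
  updated: d(B,PW)=29, d(C,PW)=35, d(J,PW)=25/2, d(L,PW)=57/2, d(PW,T)=35, d(PW,U)=19
2. join J+T (d=2, Q=-533/2) ⇒ JT; edges |J|=113/20, |T|=-73/20
  updated: d(B,JT)=55/2, d(C,JT)=31, d(JT,L)=19/2, d(JT,PW)=91/4, d(JT,U)=81/2
3. join JT+L (d=19/2, Q=-781/4) ⇒ JLT; edges |JT|=269/32, |L|=35/32
  updated: d(B,JLT)=47/2, d(C,JLT)=81/4, d(JLT,PW)=167/8, d(JLT,U)=47/2
4. join PW+U (d=19, Q=-1155/8) ⇒ PUW; edges |PW|=169/16, |U|=135/16
  updated: d(B,PUW)=21, d(C,PUW)=39/2, d(JLT,PUW)=203/16
5. join B+C (d=19, Q=-337/4) ⇒ BC; edges |B|=171/16, |C|=133/16
  updated: d(BC,JLT)=99/8, d(BC,PUW)=43/4
6. join BC+JLT (d=99/8, Q=-573/16) ⇒ BCJLT; edges |BC|=167/32, |JLT|=229/32
  updated: d(BCJLT,PUW)=177/32
7. join BCJLT+PUW (d=177/32) ⇒ BCJLPTUW; edges |BCJLT|=177/64, |PUW|=177/64
final tree: (((B:171/16,C:133/16):167/32,((J:113/20,T:-73/20):269/32,L:35/32):229/32):177/64,((P:-23/6,W:53/6):169/16,U:135/16):177/64)
total length: 2317/32

(((B:171/16,C:133/16):167/32,((J:113/20,T:-73/20):269/32,L:35/32):229/32):177/64,((P:-23/6,W:53/6):169/16,U:135/16):177/64)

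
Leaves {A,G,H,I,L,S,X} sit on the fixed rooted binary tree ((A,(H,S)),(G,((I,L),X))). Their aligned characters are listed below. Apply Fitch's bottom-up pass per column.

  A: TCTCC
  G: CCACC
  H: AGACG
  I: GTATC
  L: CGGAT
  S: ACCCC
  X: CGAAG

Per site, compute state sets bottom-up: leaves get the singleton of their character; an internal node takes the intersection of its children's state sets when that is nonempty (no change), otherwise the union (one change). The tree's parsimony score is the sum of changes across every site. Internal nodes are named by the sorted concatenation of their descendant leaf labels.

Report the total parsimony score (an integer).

[col 0] HS: children H:{A}, S:{A} ∩→ {A}; cost 0
[col 0] AHS: children A:{T}, HS:{A} ∪→ {A,T}; cost 1
[col 0] IL: children I:{G}, L:{C} ∪→ {C,G}; cost 1
[col 0] ILX: children IL:{C,G}, X:{C} ∩→ {C}; cost 0
[col 0] GILX: children G:{C}, ILX:{C} ∩→ {C}; cost 0
[col 0] AGHILSX: children AHS:{A,T}, GILX:{C} ∪→ {A,C,T}; cost 1
[col 1] HS: children H:{G}, S:{C} ∪→ {C,G}; cost 1
[col 1] AHS: children A:{C}, HS:{C,G} ∩→ {C}; cost 0
[col 1] IL: children I:{T}, L:{G} ∪→ {G,T}; cost 1
[col 1] ILX: children IL:{G,T}, X:{G} ∩→ {G}; cost 0
[col 1] GILX: children G:{C}, ILX:{G} ∪→ {C,G}; cost 1
[col 1] AGHILSX: children AHS:{C}, GILX:{C,G} ∩→ {C}; cost 0
[col 2] HS: children H:{A}, S:{C} ∪→ {A,C}; cost 1
[col 2] AHS: children A:{T}, HS:{A,C} ∪→ {A,C,T}; cost 1
[col 2] IL: children I:{A}, L:{G} ∪→ {A,G}; cost 1
[col 2] ILX: children IL:{A,G}, X:{A} ∩→ {A}; cost 0
[col 2] GILX: children G:{A}, ILX:{A} ∩→ {A}; cost 0
[col 2] AGHILSX: children AHS:{A,C,T}, GILX:{A} ∩→ {A}; cost 0
[col 3] HS: children H:{C}, S:{C} ∩→ {C}; cost 0
[col 3] AHS: children A:{C}, HS:{C} ∩→ {C}; cost 0
[col 3] IL: children I:{T}, L:{A} ∪→ {A,T}; cost 1
[col 3] ILX: children IL:{A,T}, X:{A} ∩→ {A}; cost 0
[col 3] GILX: children G:{C}, ILX:{A} ∪→ {A,C}; cost 1
[col 3] AGHILSX: children AHS:{C}, GILX:{A,C} ∩→ {C}; cost 0
[col 4] HS: children H:{G}, S:{C} ∪→ {C,G}; cost 1
[col 4] AHS: children A:{C}, HS:{C,G} ∩→ {C}; cost 0
[col 4] IL: children I:{C}, L:{T} ∪→ {C,T}; cost 1
[col 4] ILX: children IL:{C,T}, X:{G} ∪→ {C,G,T}; cost 1
[col 4] GILX: children G:{C}, ILX:{C,G,T} ∩→ {C}; cost 0
[col 4] AGHILSX: children AHS:{C}, GILX:{C} ∩→ {C}; cost 0
per-site changes: [3, 3, 3, 2, 3]; total = 14

14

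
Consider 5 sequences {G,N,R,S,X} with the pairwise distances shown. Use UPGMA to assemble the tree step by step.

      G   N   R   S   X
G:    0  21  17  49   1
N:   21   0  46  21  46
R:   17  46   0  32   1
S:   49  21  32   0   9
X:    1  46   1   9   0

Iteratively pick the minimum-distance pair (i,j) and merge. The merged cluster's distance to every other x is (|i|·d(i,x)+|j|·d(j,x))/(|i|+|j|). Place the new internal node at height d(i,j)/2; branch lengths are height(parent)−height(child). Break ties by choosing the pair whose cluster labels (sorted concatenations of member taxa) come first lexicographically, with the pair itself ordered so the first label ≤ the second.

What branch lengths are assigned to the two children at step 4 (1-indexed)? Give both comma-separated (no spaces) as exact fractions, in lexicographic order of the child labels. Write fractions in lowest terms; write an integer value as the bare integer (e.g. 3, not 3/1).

iteration 1: select G,X (d=1); attach at lengths (1/2, 1/2); label the merged cluster GX
  updated: d(GX,N)=67/2, d(GX,R)=9, d(GX,S)=29
iteration 2: select GX,R (d=9); attach at lengths (4, 9/2); label the merged cluster GRX
  updated: d(GRX,N)=113/3, d(GRX,S)=30
iteration 3: select N,S (d=21); attach at lengths (21/2, 21/2); label the merged cluster NS
  updated: d(GRX,NS)=203/6
iteration 4: select GRX,NS (d=203/6); attach at lengths (149/12, 77/12); label the merged cluster GNRSX
final tree: (((G:1/2,X:1/2):4,R:9/2):149/12,(N:21/2,S:21/2):77/12)
total length: 148/3

149/12,77/12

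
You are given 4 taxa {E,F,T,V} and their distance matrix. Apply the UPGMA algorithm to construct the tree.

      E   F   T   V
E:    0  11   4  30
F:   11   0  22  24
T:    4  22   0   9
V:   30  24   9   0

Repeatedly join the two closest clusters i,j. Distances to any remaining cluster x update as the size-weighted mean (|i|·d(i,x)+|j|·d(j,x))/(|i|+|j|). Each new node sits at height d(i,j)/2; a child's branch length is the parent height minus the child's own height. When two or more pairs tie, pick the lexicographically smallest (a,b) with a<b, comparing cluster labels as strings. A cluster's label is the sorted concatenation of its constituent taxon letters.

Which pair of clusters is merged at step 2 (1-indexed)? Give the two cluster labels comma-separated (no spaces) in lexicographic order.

1. join E+T (d=4) ⇒ ET; edges |E|=2, |T|=2
  updated: d(ET,F)=33/2, d(ET,V)=39/2
2. join ET+F (d=33/2) ⇒ EFT; edges |ET|=25/4, |F|=33/4
  updated: d(EFT,V)=21
3. join EFT+V (d=21) ⇒ EFTV; edges |EFT|=9/4, |V|=21/2
final tree: (((E:2,T:2):25/4,F:33/4):9/4,V:21/2)
total length: 125/4

ET,F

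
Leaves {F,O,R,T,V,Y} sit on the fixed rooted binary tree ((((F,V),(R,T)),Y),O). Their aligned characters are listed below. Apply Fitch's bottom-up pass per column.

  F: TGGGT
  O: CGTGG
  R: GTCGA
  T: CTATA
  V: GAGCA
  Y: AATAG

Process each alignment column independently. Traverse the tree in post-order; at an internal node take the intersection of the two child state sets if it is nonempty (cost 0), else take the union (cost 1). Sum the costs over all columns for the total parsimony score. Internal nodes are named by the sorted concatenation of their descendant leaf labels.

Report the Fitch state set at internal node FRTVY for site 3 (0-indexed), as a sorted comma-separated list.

site 0, node FV: F={T} ∪ V={G} → {G,T} (+1)
site 0, node RT: R={G} ∪ T={C} → {C,G} (+1)
site 0, node FRTV: FV={G,T} ∩ RT={C,G} → {G} (+0)
site 0, node FRTVY: FRTV={G} ∪ Y={A} → {A,G} (+1)
site 0, node FORTVY: FRTVY={A,G} ∪ O={C} → {A,C,G} (+1)
site 1, node FV: F={G} ∪ V={A} → {A,G} (+1)
site 1, node RT: R={T} ∩ T={T} → {T} (+0)
site 1, node FRTV: FV={A,G} ∪ RT={T} → {A,G,T} (+1)
site 1, node FRTVY: FRTV={A,G,T} ∩ Y={A} → {A} (+0)
site 1, node FORTVY: FRTVY={A} ∪ O={G} → {A,G} (+1)
site 2, node FV: F={G} ∩ V={G} → {G} (+0)
site 2, node RT: R={C} ∪ T={A} → {A,C} (+1)
site 2, node FRTV: FV={G} ∪ RT={A,C} → {A,C,G} (+1)
site 2, node FRTVY: FRTV={A,C,G} ∪ Y={T} → {A,C,G,T} (+1)
site 2, node FORTVY: FRTVY={A,C,G,T} ∩ O={T} → {T} (+0)
site 3, node FV: F={G} ∪ V={C} → {C,G} (+1)
site 3, node RT: R={G} ∪ T={T} → {G,T} (+1)
site 3, node FRTV: FV={C,G} ∩ RT={G,T} → {G} (+0)
site 3, node FRTVY: FRTV={G} ∪ Y={A} → {A,G} (+1)
site 3, node FORTVY: FRTVY={A,G} ∩ O={G} → {G} (+0)
site 4, node FV: F={T} ∪ V={A} → {A,T} (+1)
site 4, node RT: R={A} ∩ T={A} → {A} (+0)
site 4, node FRTV: FV={A,T} ∩ RT={A} → {A} (+0)
site 4, node FRTVY: FRTV={A} ∪ Y={G} → {A,G} (+1)
site 4, node FORTVY: FRTVY={A,G} ∩ O={G} → {G} (+0)
per-site changes: [4, 3, 3, 3, 2]; total = 15

A,G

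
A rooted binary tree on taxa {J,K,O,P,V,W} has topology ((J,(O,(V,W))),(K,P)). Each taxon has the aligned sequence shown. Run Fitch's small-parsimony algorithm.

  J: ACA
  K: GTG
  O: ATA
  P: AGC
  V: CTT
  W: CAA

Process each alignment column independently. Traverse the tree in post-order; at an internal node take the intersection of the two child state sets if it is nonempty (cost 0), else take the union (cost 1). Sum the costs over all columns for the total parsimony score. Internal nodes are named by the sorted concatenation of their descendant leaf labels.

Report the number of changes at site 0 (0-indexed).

2

site 0, node VW: V={C} ∩ W={C} → {C} (+0)
site 0, node OVW: O={A} ∪ VW={C} → {A,C} (+1)
site 0, node JOVW: J={A} ∩ OVW={A,C} → {A} (+0)
site 0, node KP: K={G} ∪ P={A} → {A,G} (+1)
site 0, node JKOPVW: JOVW={A} ∩ KP={A,G} → {A} (+0)
site 1, node VW: V={T} ∪ W={A} → {A,T} (+1)
site 1, node OVW: O={T} ∩ VW={A,T} → {T} (+0)
site 1, node JOVW: J={C} ∪ OVW={T} → {C,T} (+1)
site 1, node KP: K={T} ∪ P={G} → {G,T} (+1)
site 1, node JKOPVW: JOVW={C,T} ∩ KP={G,T} → {T} (+0)
site 2, node VW: V={T} ∪ W={A} → {A,T} (+1)
site 2, node OVW: O={A} ∩ VW={A,T} → {A} (+0)
site 2, node JOVW: J={A} ∩ OVW={A} → {A} (+0)
site 2, node KP: K={G} ∪ P={C} → {C,G} (+1)
site 2, node JKOPVW: JOVW={A} ∪ KP={C,G} → {A,C,G} (+1)
per-site changes: [2, 3, 3]; total = 8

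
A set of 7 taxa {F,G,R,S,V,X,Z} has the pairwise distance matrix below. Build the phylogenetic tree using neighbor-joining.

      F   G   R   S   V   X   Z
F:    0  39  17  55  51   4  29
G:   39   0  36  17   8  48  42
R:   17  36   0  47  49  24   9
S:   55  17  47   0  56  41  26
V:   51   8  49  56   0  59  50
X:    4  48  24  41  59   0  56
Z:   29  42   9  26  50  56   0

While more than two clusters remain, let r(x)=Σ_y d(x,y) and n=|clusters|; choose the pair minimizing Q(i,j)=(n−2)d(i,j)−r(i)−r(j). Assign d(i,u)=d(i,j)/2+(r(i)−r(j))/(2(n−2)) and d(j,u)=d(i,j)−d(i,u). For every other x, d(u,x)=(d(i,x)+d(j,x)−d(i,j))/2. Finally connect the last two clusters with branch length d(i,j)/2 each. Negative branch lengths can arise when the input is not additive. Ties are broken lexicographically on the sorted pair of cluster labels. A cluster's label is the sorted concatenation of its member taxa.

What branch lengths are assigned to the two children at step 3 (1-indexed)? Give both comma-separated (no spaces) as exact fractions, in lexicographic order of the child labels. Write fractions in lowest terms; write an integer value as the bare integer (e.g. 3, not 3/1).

step 1: merge (G,V) at d=8, Q=-423; branch lengths G→-43/10, V→123/10; new cluster GV
  updated: d(F,GV)=41, d(GV,R)=77/2, d(GV,S)=65/2, d(GV,X)=99/2, d(GV,Z)=42
step 2: merge (F,X) at d=4, Q=-609/2; branch lengths F→-25/16, X→89/16; new cluster FX
  updated: d(FX,GV)=173/4, d(FX,R)=37/2, d(FX,S)=46, d(FX,Z)=81/2
step 3: merge (GV,S) at d=65/2, Q=-841/4; branch lengths GV→409/24, S→371/24; new cluster GSV
  updated: d(FX,GSV)=227/8, d(GSV,R)=53/2, d(GSV,Z)=71/4
step 4: merge (FX,R) at d=37/2, Q=-835/8; branch lengths FX→563/32, R→29/32; new cluster FRX
  updated: d(FRX,GSV)=291/16, d(FRX,Z)=31/2
step 5: merge (FRX,GSV) at d=291/16, Q=-823/16; branch lengths FRX→255/32, GSV→327/32; new cluster FGRSVX
  updated: d(FGRSVX,Z)=241/32
step 6: merge (FGRSVX,Z) at d=241/32; branch lengths FGRSVX→241/64, Z→241/64; new cluster FGRSVXZ
final tree: ((((F:-25/16,X:89/16):563/32,R:29/32):255/32,((G:-43/10,V:123/10):409/24,S:371/24):327/32):241/64,Z:241/64)
total length: 2839/32

409/24,371/24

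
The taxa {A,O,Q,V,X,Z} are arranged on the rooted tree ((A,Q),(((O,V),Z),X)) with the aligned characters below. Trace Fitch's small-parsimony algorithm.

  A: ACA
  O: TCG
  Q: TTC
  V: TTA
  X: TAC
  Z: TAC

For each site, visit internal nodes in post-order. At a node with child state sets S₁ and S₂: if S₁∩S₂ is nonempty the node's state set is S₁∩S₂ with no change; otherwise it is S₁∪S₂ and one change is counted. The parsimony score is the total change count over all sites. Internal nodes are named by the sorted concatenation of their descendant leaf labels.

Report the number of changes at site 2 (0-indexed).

site 0, node AQ: A={A} ∪ Q={T} → {A,T} (+1)
site 0, node OV: O={T} ∩ V={T} → {T} (+0)
site 0, node OVZ: OV={T} ∩ Z={T} → {T} (+0)
site 0, node OVXZ: OVZ={T} ∩ X={T} → {T} (+0)
site 0, node AOQVXZ: AQ={A,T} ∩ OVXZ={T} → {T} (+0)
site 1, node AQ: A={C} ∪ Q={T} → {C,T} (+1)
site 1, node OV: O={C} ∪ V={T} → {C,T} (+1)
site 1, node OVZ: OV={C,T} ∪ Z={A} → {A,C,T} (+1)
site 1, node OVXZ: OVZ={A,C,T} ∩ X={A} → {A} (+0)
site 1, node AOQVXZ: AQ={C,T} ∪ OVXZ={A} → {A,C,T} (+1)
site 2, node AQ: A={A} ∪ Q={C} → {A,C} (+1)
site 2, node OV: O={G} ∪ V={A} → {A,G} (+1)
site 2, node OVZ: OV={A,G} ∪ Z={C} → {A,C,G} (+1)
site 2, node OVXZ: OVZ={A,C,G} ∩ X={C} → {C} (+0)
site 2, node AOQVXZ: AQ={A,C} ∩ OVXZ={C} → {C} (+0)
per-site changes: [1, 4, 3]; total = 8

3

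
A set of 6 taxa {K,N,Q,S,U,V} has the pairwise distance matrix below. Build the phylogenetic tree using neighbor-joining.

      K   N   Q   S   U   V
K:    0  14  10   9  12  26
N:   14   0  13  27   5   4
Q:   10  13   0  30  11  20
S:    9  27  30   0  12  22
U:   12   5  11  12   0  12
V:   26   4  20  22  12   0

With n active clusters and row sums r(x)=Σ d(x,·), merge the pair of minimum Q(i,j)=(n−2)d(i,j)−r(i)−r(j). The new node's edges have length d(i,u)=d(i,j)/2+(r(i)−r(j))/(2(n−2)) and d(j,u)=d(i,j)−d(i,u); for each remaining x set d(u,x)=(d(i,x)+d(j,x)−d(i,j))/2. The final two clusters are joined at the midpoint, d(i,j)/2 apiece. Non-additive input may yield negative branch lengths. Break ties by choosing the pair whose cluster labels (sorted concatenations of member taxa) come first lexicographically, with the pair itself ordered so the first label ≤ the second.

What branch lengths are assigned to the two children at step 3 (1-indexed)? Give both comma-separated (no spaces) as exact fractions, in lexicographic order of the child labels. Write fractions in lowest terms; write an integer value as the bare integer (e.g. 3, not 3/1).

1. join K+S (d=9, Q=-135) ⇒ KS; edges |K|=7/8, |S|=65/8
  updated: d(KS,N)=16, d(KS,Q)=31/2, d(KS,U)=15/2, d(KS,V)=39/2
2. join N+V (d=4, Q=-163/2) ⇒ NV; edges |N|=-11/12, |V|=59/12
  updated: d(KS,NV)=63/4, d(NV,Q)=29/2, d(NV,U)=13/2
3. join KS+Q (d=31/2, Q=-195/4) ⇒ KQS; edges |KS|=115/16, |Q|=133/16
  updated: d(KQS,NV)=59/8, d(KQS,U)=3/2
4. join KQS+NV (d=59/8, Q=-123/8) ⇒ KNQSV; edges |KQS|=19/16, |NV|=99/16
  updated: d(KNQSV,U)=5/16
5. join KNQSV+U (d=5/16) ⇒ KNQSUV; edges |KNQSV|=5/32, |U|=5/32
final tree: ((((K:7/8,S:65/8):115/16,Q:133/16):19/16,(N:-11/12,V:59/12):99/16):5/32,U:5/32)
total length: 579/16

115/16,133/16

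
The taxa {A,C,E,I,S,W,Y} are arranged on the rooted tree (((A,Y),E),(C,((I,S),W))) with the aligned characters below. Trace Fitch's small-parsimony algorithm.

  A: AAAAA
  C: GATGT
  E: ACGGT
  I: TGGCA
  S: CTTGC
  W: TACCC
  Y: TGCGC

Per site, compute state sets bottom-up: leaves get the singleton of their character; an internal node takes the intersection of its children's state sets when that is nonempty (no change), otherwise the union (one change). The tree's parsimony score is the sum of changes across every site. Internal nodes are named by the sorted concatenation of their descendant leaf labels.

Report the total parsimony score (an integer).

[col 0] AY: children A:{A}, Y:{T} ∪→ {A,T}; cost 1
[col 0] AEY: children AY:{A,T}, E:{A} ∩→ {A}; cost 0
[col 0] IS: children I:{T}, S:{C} ∪→ {C,T}; cost 1
[col 0] ISW: children IS:{C,T}, W:{T} ∩→ {T}; cost 0
[col 0] CISW: children C:{G}, ISW:{T} ∪→ {G,T}; cost 1
[col 0] ACEISWY: children AEY:{A}, CISW:{G,T} ∪→ {A,G,T}; cost 1
[col 1] AY: children A:{A}, Y:{G} ∪→ {A,G}; cost 1
[col 1] AEY: children AY:{A,G}, E:{C} ∪→ {A,C,G}; cost 1
[col 1] IS: children I:{G}, S:{T} ∪→ {G,T}; cost 1
[col 1] ISW: children IS:{G,T}, W:{A} ∪→ {A,G,T}; cost 1
[col 1] CISW: children C:{A}, ISW:{A,G,T} ∩→ {A}; cost 0
[col 1] ACEISWY: children AEY:{A,C,G}, CISW:{A} ∩→ {A}; cost 0
[col 2] AY: children A:{A}, Y:{C} ∪→ {A,C}; cost 1
[col 2] AEY: children AY:{A,C}, E:{G} ∪→ {A,C,G}; cost 1
[col 2] IS: children I:{G}, S:{T} ∪→ {G,T}; cost 1
[col 2] ISW: children IS:{G,T}, W:{C} ∪→ {C,G,T}; cost 1
[col 2] CISW: children C:{T}, ISW:{C,G,T} ∩→ {T}; cost 0
[col 2] ACEISWY: children AEY:{A,C,G}, CISW:{T} ∪→ {A,C,G,T}; cost 1
[col 3] AY: children A:{A}, Y:{G} ∪→ {A,G}; cost 1
[col 3] AEY: children AY:{A,G}, E:{G} ∩→ {G}; cost 0
[col 3] IS: children I:{C}, S:{G} ∪→ {C,G}; cost 1
[col 3] ISW: children IS:{C,G}, W:{C} ∩→ {C}; cost 0
[col 3] CISW: children C:{G}, ISW:{C} ∪→ {C,G}; cost 1
[col 3] ACEISWY: children AEY:{G}, CISW:{C,G} ∩→ {G}; cost 0
[col 4] AY: children A:{A}, Y:{C} ∪→ {A,C}; cost 1
[col 4] AEY: children AY:{A,C}, E:{T} ∪→ {A,C,T}; cost 1
[col 4] IS: children I:{A}, S:{C} ∪→ {A,C}; cost 1
[col 4] ISW: children IS:{A,C}, W:{C} ∩→ {C}; cost 0
[col 4] CISW: children C:{T}, ISW:{C} ∪→ {C,T}; cost 1
[col 4] ACEISWY: children AEY:{A,C,T}, CISW:{C,T} ∩→ {C,T}; cost 0
per-site changes: [4, 4, 5, 3, 4]; total = 20

20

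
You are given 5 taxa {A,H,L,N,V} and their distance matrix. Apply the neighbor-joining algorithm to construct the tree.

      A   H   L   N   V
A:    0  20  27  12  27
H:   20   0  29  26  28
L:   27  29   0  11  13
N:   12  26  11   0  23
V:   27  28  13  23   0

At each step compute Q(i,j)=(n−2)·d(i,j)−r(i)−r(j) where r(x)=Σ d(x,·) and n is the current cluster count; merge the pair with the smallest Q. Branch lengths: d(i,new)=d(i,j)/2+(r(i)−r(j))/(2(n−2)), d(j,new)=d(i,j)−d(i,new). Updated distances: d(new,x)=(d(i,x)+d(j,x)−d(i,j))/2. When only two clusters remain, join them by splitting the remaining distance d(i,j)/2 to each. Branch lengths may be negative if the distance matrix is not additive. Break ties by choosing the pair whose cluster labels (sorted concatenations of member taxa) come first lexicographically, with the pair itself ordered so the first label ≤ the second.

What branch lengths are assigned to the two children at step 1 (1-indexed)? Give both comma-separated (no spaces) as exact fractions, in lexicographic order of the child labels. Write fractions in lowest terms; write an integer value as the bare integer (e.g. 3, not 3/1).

1. join L+V (d=13, Q=-132) ⇒ LV; edges |L|=14/3, |V|=25/3
  updated: d(A,LV)=41/2, d(H,LV)=22, d(LV,N)=21/2
2. join A+H (d=20, Q=-161/2) ⇒ AH; edges |A|=49/8, |H|=111/8
  updated: d(AH,LV)=45/4, d(AH,N)=9
3. join AH+LV (d=45/4, Q=-123/4) ⇒ AHLV; edges |AH|=39/8, |LV|=51/8
  updated: d(AHLV,N)=33/8
4. join AHLV+N (d=33/8) ⇒ AHLNV; edges |AHLV|=33/16, |N|=33/16
final tree: (((A:49/8,H:111/8):39/8,(L:14/3,V:25/3):51/8):33/16,N:33/16)
total length: 387/8

14/3,25/3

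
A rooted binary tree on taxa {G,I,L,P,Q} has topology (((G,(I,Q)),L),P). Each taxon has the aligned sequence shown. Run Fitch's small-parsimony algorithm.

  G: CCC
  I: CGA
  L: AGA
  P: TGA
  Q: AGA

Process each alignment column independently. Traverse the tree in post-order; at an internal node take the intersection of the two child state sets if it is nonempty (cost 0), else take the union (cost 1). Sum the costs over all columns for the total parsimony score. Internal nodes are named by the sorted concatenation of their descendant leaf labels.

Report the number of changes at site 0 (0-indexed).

IQ@0: {C} ∪ {A} = {A,C} (union, +1)
GIQ@0: {C} ∩ {A,C} = {C} (intersection, +0)
GILQ@0: {C} ∪ {A} = {A,C} (union, +1)
GILPQ@0: {A,C} ∪ {T} = {A,C,T} (union, +1)
IQ@1: {G} ∩ {G} = {G} (intersection, +0)
GIQ@1: {C} ∪ {G} = {C,G} (union, +1)
GILQ@1: {C,G} ∩ {G} = {G} (intersection, +0)
GILPQ@1: {G} ∩ {G} = {G} (intersection, +0)
IQ@2: {A} ∩ {A} = {A} (intersection, +0)
GIQ@2: {C} ∪ {A} = {A,C} (union, +1)
GILQ@2: {A,C} ∩ {A} = {A} (intersection, +0)
GILPQ@2: {A} ∩ {A} = {A} (intersection, +0)
per-site changes: [3, 1, 1]; total = 5

3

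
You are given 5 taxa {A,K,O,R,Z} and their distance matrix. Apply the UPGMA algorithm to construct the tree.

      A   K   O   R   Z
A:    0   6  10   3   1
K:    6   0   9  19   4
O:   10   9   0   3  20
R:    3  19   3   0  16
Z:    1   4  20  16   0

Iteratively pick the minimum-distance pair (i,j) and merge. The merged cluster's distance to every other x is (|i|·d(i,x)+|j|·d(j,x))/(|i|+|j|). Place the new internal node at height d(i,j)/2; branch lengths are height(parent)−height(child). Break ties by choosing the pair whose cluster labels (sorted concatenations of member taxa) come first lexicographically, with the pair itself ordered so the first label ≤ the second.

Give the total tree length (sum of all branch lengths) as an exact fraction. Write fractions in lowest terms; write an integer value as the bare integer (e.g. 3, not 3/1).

52/3

iteration 1: select A,Z (d=1); attach at lengths (1/2, 1/2); label the merged cluster AZ
  updated: d(AZ,K)=5, d(AZ,O)=15, d(AZ,R)=19/2
iteration 2: select O,R (d=3); attach at lengths (3/2, 3/2); label the merged cluster OR
  updated: d(AZ,OR)=49/4, d(K,OR)=14
iteration 3: select AZ,K (d=5); attach at lengths (2, 5/2); label the merged cluster AKZ
  updated: d(AKZ,OR)=77/6
iteration 4: select AKZ,OR (d=77/6); attach at lengths (47/12, 59/12); label the merged cluster AKORZ
final tree: (((A:1/2,Z:1/2):2,K:5/2):47/12,(O:3/2,R:3/2):59/12)
total length: 52/3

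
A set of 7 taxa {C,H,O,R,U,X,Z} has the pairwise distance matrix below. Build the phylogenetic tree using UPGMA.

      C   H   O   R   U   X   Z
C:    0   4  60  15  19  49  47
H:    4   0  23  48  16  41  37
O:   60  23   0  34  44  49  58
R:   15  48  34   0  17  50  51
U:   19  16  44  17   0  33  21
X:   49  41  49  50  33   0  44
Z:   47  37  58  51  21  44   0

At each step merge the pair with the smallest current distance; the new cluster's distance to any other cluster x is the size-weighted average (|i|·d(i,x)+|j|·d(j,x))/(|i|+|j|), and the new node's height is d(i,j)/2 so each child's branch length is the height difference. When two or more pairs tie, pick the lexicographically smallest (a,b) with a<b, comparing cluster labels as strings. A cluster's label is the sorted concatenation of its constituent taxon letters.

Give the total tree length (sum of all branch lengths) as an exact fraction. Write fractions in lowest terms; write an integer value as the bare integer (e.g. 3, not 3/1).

6517/60

iteration 1: select C,H (d=4); attach at lengths (2, 2); label the merged cluster CH
  updated: d(CH,O)=83/2, d(CH,R)=63/2, d(CH,U)=35/2, d(CH,X)=45, d(CH,Z)=42
iteration 2: select R,U (d=17); attach at lengths (17/2, 17/2); label the merged cluster RU
  updated: d(CH,RU)=49/2, d(O,RU)=39, d(RU,X)=83/2, d(RU,Z)=36
iteration 3: select CH,RU (d=49/2); attach at lengths (41/4, 15/4); label the merged cluster CHRU
  updated: d(CHRU,O)=161/4, d(CHRU,X)=173/4, d(CHRU,Z)=39
iteration 4: select CHRU,Z (d=39); attach at lengths (29/4, 39/2); label the merged cluster CHRUZ
  updated: d(CHRUZ,O)=219/5, d(CHRUZ,X)=217/5
iteration 5: select CHRUZ,X (d=217/5); attach at lengths (11/5, 217/10); label the merged cluster CHRUXZ
  updated: d(CHRUXZ,O)=134/3
iteration 6: select CHRUXZ,O (d=134/3); attach at lengths (19/30, 67/3); label the merged cluster CHORUXZ
final tree: (((((C:2,H:2):41/4,(R:17/2,U:17/2):15/4):29/4,Z:39/2):11/5,X:217/10):19/30,O:67/3)
total length: 6517/60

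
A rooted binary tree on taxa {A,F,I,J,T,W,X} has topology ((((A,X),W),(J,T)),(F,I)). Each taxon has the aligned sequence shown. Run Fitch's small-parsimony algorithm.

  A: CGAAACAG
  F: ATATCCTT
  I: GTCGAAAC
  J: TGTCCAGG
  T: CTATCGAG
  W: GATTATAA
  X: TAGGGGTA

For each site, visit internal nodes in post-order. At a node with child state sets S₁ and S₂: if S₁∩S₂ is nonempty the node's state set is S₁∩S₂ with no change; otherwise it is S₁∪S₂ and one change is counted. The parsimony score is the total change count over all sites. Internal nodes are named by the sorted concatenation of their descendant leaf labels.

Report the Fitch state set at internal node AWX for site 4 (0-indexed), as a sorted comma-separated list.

A

[col 0] AX: children A:{C}, X:{T} ∪→ {C,T}; cost 1
[col 0] AWX: children AX:{C,T}, W:{G} ∪→ {C,G,T}; cost 1
[col 0] JT: children J:{T}, T:{C} ∪→ {C,T}; cost 1
[col 0] AJTWX: children AWX:{C,G,T}, JT:{C,T} ∩→ {C,T}; cost 0
[col 0] FI: children F:{A}, I:{G} ∪→ {A,G}; cost 1
[col 0] AFIJTWX: children AJTWX:{C,T}, FI:{A,G} ∪→ {A,C,G,T}; cost 1
[col 1] AX: children A:{G}, X:{A} ∪→ {A,G}; cost 1
[col 1] AWX: children AX:{A,G}, W:{A} ∩→ {A}; cost 0
[col 1] JT: children J:{G}, T:{T} ∪→ {G,T}; cost 1
[col 1] AJTWX: children AWX:{A}, JT:{G,T} ∪→ {A,G,T}; cost 1
[col 1] FI: children F:{T}, I:{T} ∩→ {T}; cost 0
[col 1] AFIJTWX: children AJTWX:{A,G,T}, FI:{T} ∩→ {T}; cost 0
[col 2] AX: children A:{A}, X:{G} ∪→ {A,G}; cost 1
[col 2] AWX: children AX:{A,G}, W:{T} ∪→ {A,G,T}; cost 1
[col 2] JT: children J:{T}, T:{A} ∪→ {A,T}; cost 1
[col 2] AJTWX: children AWX:{A,G,T}, JT:{A,T} ∩→ {A,T}; cost 0
[col 2] FI: children F:{A}, I:{C} ∪→ {A,C}; cost 1
[col 2] AFIJTWX: children AJTWX:{A,T}, FI:{A,C} ∩→ {A}; cost 0
[col 3] AX: children A:{A}, X:{G} ∪→ {A,G}; cost 1
[col 3] AWX: children AX:{A,G}, W:{T} ∪→ {A,G,T}; cost 1
[col 3] JT: children J:{C}, T:{T} ∪→ {C,T}; cost 1
[col 3] AJTWX: children AWX:{A,G,T}, JT:{C,T} ∩→ {T}; cost 0
[col 3] FI: children F:{T}, I:{G} ∪→ {G,T}; cost 1
[col 3] AFIJTWX: children AJTWX:{T}, FI:{G,T} ∩→ {T}; cost 0
[col 4] AX: children A:{A}, X:{G} ∪→ {A,G}; cost 1
[col 4] AWX: children AX:{A,G}, W:{A} ∩→ {A}; cost 0
[col 4] JT: children J:{C}, T:{C} ∩→ {C}; cost 0
[col 4] AJTWX: children AWX:{A}, JT:{C} ∪→ {A,C}; cost 1
[col 4] FI: children F:{C}, I:{A} ∪→ {A,C}; cost 1
[col 4] AFIJTWX: children AJTWX:{A,C}, FI:{A,C} ∩→ {A,C}; cost 0
[col 5] AX: children A:{C}, X:{G} ∪→ {C,G}; cost 1
[col 5] AWX: children AX:{C,G}, W:{T} ∪→ {C,G,T}; cost 1
[col 5] JT: children J:{A}, T:{G} ∪→ {A,G}; cost 1
[col 5] AJTWX: children AWX:{C,G,T}, JT:{A,G} ∩→ {G}; cost 0
[col 5] FI: children F:{C}, I:{A} ∪→ {A,C}; cost 1
[col 5] AFIJTWX: children AJTWX:{G}, FI:{A,C} ∪→ {A,C,G}; cost 1
[col 6] AX: children A:{A}, X:{T} ∪→ {A,T}; cost 1
[col 6] AWX: children AX:{A,T}, W:{A} ∩→ {A}; cost 0
[col 6] JT: children J:{G}, T:{A} ∪→ {A,G}; cost 1
[col 6] AJTWX: children AWX:{A}, JT:{A,G} ∩→ {A}; cost 0
[col 6] FI: children F:{T}, I:{A} ∪→ {A,T}; cost 1
[col 6] AFIJTWX: children AJTWX:{A}, FI:{A,T} ∩→ {A}; cost 0
[col 7] AX: children A:{G}, X:{A} ∪→ {A,G}; cost 1
[col 7] AWX: children AX:{A,G}, W:{A} ∩→ {A}; cost 0
[col 7] JT: children J:{G}, T:{G} ∩→ {G}; cost 0
[col 7] AJTWX: children AWX:{A}, JT:{G} ∪→ {A,G}; cost 1
[col 7] FI: children F:{T}, I:{C} ∪→ {C,T}; cost 1
[col 7] AFIJTWX: children AJTWX:{A,G}, FI:{C,T} ∪→ {A,C,G,T}; cost 1
per-site changes: [5, 3, 4, 4, 3, 5, 3, 4]; total = 31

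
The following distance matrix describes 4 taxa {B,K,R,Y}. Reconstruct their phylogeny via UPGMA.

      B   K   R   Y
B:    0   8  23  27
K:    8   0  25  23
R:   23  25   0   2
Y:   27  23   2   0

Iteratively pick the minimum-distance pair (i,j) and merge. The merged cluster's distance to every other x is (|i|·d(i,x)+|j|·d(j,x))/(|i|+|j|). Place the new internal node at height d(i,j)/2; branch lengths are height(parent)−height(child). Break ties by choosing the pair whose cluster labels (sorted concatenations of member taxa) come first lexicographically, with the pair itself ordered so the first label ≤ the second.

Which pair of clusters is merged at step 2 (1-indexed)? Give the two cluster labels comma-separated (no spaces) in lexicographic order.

iteration 1: select R,Y (d=2); attach at lengths (1, 1); label the merged cluster RY
  updated: d(B,RY)=25, d(K,RY)=24
iteration 2: select B,K (d=8); attach at lengths (4, 4); label the merged cluster BK
  updated: d(BK,RY)=49/2
iteration 3: select BK,RY (d=49/2); attach at lengths (33/4, 45/4); label the merged cluster BKRY
final tree: ((B:4,K:4):33/4,(R:1,Y:1):45/4)
total length: 59/2

B,K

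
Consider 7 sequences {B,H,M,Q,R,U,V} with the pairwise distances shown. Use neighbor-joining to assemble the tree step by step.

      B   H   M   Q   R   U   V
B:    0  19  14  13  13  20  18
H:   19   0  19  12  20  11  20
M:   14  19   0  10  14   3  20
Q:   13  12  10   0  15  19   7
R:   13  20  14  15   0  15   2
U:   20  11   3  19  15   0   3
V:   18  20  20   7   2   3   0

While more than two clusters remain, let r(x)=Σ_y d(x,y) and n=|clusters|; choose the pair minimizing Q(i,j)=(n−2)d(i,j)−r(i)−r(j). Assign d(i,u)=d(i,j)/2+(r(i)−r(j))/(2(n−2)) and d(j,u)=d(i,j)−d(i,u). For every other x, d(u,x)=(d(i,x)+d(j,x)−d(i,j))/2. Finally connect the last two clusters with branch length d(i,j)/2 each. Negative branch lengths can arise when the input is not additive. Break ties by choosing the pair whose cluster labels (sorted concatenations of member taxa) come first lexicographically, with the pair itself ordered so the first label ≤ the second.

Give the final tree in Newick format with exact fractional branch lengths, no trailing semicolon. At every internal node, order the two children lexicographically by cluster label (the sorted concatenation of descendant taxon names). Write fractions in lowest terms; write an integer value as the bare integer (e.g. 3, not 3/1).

(((B:69/8,(R:19/10,V:1/10):47/8):1/4,(H:103/12,(M:13/8,U:11/8):59/12):7/4):2,Q:2)

iteration 1: select R,V (d=2, Q=-139); attach at lengths (19/10, 1/10); label the merged cluster RV
  updated: d(B,RV)=29/2, d(H,RV)=19, d(M,RV)=16, d(Q,RV)=10, d(RV,U)=8
iteration 2: select M,U (d=3, Q=-111); attach at lengths (13/8, 11/8); label the merged cluster MU
  updated: d(B,MU)=31/2, d(H,MU)=27/2, d(MU,Q)=13, d(MU,RV)=21/2
iteration 3: select H,MU (d=27/2, Q=-151/2); attach at lengths (103/12, 59/12); label the merged cluster HMU
  updated: d(B,HMU)=21/2, d(HMU,Q)=23/4, d(HMU,RV)=8
iteration 4: select B,RV (d=29/2, Q=-83/2); attach at lengths (69/8, 47/8); label the merged cluster BRV
  updated: d(BRV,HMU)=2, d(BRV,Q)=17/4
iteration 5: select BRV,HMU (d=2, Q=-12); attach at lengths (1/4, 7/4); label the merged cluster BHMRUV
  updated: d(BHMRUV,Q)=4
iteration 6: select BHMRUV,Q (d=4); attach at lengths (2, 2); label the merged cluster BHMQRUV
final tree: (((B:69/8,(R:19/10,V:1/10):47/8):1/4,(H:103/12,(M:13/8,U:11/8):59/12):7/4):2,Q:2)
total length: 39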